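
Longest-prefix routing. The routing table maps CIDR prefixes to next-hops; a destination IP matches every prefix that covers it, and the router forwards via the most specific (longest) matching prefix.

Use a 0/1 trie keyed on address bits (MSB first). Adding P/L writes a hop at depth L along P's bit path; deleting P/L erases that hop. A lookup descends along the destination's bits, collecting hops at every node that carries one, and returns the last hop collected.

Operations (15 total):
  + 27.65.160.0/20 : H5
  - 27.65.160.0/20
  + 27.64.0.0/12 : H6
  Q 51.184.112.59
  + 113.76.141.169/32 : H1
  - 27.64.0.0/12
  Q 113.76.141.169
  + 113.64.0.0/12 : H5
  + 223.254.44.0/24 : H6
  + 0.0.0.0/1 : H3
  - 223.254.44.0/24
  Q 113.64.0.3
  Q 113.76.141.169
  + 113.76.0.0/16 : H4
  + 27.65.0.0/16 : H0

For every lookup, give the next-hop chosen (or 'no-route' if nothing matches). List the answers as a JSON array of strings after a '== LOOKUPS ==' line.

Process each operation:
  + 27.65.160.0/20 (H5) depth=20
  del 27.65.160.0/20 (clear depth 20)
  + 27.64.0.0/12 (H6) depth=12
  Q 51.184.112.59: descend 00 ; hops seen [∅] ; pick no-route
  + 113.76.141.169/32 (H1) depth=32
  del 27.64.0.0/12 (clear depth 12)
  Q 113.76.141.169: descend 01110001010011001000110110101001 ; hops seen [H1] ; pick H1
  + 113.64.0.0/12 (H5) depth=12
  + 223.254.44.0/24 (H6) depth=24
  + 0.0.0.0/1 (H3) depth=1
  del 223.254.44.0/24 (clear depth 24)
  Q 113.64.0.3: descend 011100010100 ; hops seen [H3,H5] ; pick H5
  Q 113.76.141.169: descend 01110001010011001000110110101001 ; hops seen [H3,H5,H1] ; pick H1
  + 113.76.0.0/16 (H4) depth=16
  + 27.65.0.0/16 (H0) depth=16

== LOOKUPS ==
["no-route","H1","H5","H1"]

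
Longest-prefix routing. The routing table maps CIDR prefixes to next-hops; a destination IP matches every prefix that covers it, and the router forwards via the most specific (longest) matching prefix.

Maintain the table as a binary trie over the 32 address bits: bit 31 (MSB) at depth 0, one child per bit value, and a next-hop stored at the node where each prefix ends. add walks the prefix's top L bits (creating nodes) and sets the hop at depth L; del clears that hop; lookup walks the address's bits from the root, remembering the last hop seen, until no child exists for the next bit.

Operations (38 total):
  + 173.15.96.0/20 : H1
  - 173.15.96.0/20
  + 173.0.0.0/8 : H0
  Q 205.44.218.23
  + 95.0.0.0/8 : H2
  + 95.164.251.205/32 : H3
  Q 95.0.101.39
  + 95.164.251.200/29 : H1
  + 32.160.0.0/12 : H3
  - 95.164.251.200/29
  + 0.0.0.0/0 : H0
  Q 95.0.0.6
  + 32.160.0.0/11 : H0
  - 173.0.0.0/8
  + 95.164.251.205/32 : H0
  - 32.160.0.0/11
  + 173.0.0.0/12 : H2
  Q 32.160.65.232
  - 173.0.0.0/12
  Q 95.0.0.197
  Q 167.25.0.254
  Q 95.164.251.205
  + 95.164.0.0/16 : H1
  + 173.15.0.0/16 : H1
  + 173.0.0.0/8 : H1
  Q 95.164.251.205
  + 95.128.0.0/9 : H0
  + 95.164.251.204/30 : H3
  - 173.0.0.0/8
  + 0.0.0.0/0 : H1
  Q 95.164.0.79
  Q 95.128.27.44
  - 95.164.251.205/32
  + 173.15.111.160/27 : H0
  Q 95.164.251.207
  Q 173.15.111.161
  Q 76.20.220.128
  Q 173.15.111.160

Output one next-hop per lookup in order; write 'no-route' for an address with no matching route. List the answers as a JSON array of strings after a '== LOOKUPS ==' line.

Apply in order:
  + 173.15.96.0/20 (H1) depth=20
  - 173.15.96.0/20 clear@20
  + 173.0.0.0/8 (H0) depth=8
  Q 205.44.218.23: descend 1 ; hops seen [∅] ; pick no-route
  + 95.0.0.0/8 (H2) depth=8
  + 95.164.251.205/32 (H3) depth=32
  Q 95.0.101.39: descend 01011111 ; hops seen [H2] ; pick H2
  + 95.164.251.200/29 (H1) depth=29
  + 32.160.0.0/12 (H3) depth=12
  - 95.164.251.200/29 clear@29
  + 0.0.0.0/0 (H0) depth=0
  Q 95.0.0.6: descend 01011111 ; hops seen [H0,H2] ; pick H2
  + 32.160.0.0/11 (H0) depth=11
  - 173.0.0.0/8 clear@8
  + 95.164.251.205/32 (H0) depth=32
  - 32.160.0.0/11 clear@11
  + 173.0.0.0/12 (H2) depth=12
  Q 32.160.65.232: descend 001000001010 ; hops seen [H0,H3] ; pick H3
  - 173.0.0.0/12 clear@12
  Q 95.0.0.197: descend 01011111 ; hops seen [H0,H2] ; pick H2
  Q 167.25.0.254: descend 1010 ; hops seen [H0] ; pick H0
  Q 95.164.251.205: descend 01011111101001001111101111001101 ; hops seen [H0,H2,H0] ; pick H0
  + 95.164.0.0/16 (H1) depth=16
  + 173.15.0.0/16 (H1) depth=16
  + 173.0.0.0/8 (H1) depth=8
  Q 95.164.251.205: descend 01011111101001001111101111001101 ; hops seen [H0,H2,H1,H0] ; pick H0
  + 95.128.0.0/9 (H0) depth=9
  + 95.164.251.204/30 (H3) depth=30
  - 173.0.0.0/8 clear@8
  + 0.0.0.0/0 (H1) depth=0
  Q 95.164.0.79: descend 0101111110100100 ; hops seen [H1,H2,H0,H1] ; pick H1
  Q 95.128.27.44: descend 0101111110 ; hops seen [H1,H2,H0] ; pick H0
  - 95.164.251.205/32 clear@32
  + 173.15.111.160/27 (H0) depth=27
  Q 95.164.251.207: descend 010111111010010011111011110011 ; hops seen [H1,H2,H0,H1,H3] ; pick H3
  Q 173.15.111.161: descend 101011010000111101101111101 ; hops seen [H1,H1,H0] ; pick H0
  Q 76.20.220.128: descend 010 ; hops seen [H1] ; pick H1
  Q 173.15.111.160: descend 101011010000111101101111101 ; hops seen [H1,H1,H0] ; pick H0

== LOOKUPS ==
["no-route","H2","H2","H3","H2","H0","H0","H0","H1","H0","H3","H0","H1","H0"]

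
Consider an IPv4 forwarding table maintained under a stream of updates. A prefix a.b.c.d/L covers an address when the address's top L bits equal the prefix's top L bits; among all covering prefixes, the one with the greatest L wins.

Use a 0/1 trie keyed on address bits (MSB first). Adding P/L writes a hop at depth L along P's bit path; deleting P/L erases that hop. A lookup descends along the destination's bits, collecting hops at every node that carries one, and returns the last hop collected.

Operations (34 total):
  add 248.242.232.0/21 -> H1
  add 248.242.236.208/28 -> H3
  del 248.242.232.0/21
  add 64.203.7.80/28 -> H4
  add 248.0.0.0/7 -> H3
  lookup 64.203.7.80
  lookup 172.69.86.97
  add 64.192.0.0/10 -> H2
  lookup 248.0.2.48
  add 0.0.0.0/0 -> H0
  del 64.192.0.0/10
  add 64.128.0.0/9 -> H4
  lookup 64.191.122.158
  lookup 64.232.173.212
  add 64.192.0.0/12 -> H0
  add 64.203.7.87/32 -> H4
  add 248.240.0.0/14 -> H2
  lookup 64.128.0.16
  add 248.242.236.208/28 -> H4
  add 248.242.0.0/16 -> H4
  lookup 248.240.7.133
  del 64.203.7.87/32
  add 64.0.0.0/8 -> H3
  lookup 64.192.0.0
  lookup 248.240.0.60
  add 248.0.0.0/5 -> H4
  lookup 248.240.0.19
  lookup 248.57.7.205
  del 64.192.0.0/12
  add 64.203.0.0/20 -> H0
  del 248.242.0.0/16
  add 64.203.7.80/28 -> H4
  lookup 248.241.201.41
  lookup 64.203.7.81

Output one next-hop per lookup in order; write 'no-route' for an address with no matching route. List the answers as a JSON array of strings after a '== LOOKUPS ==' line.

Trace:
  + 248.242.232.0/21 (H1) depth=21
  + 248.242.236.208/28 (H3) depth=28
  - 248.242.232.0/21 clear@21
  + 64.203.7.80/28 (H4) depth=28
  + 248.0.0.0/7 (H3) depth=7
  Q 64.203.7.80: descend 0100000011001011000001110101 ; hops seen [H4] ; pick H4
  Q 172.69.86.97: descend 1 ; hops seen [∅] ; pick no-route
  + 64.192.0.0/10 (H2) depth=10
  Q 248.0.2.48: descend 11111000 ; hops seen [H3] ; pick H3
  + 0.0.0.0/0 (H0) depth=0
  - 64.192.0.0/10 clear@10
  + 64.128.0.0/9 (H4) depth=9
  Q 64.191.122.158: descend 010000001 ; hops seen [H0,H4] ; pick H4
  Q 64.232.173.212: descend 0100000011 ; hops seen [H0,H4] ; pick H4
  + 64.192.0.0/12 (H0) depth=12
  + 64.203.7.87/32 (H4) depth=32
  + 248.240.0.0/14 (H2) depth=14
  Q 64.128.0.16: descend 010000001 ; hops seen [H0,H4] ; pick H4
  + 248.242.236.208/28 (H4) depth=28
  + 248.242.0.0/16 (H4) depth=16
  Q 248.240.7.133: descend 11111000111100 ; hops seen [H0,H3,H2] ; pick H2
  - 64.203.7.87/32 clear@32
  + 64.0.0.0/8 (H3) depth=8
  Q 64.192.0.0: descend 010000001100 ; hops seen [H0,H3,H4,H0] ; pick H0
  Q 248.240.0.60: descend 11111000111100 ; hops seen [H0,H3,H2] ; pick H2
  + 248.0.0.0/5 (H4) depth=5
  Q 248.240.0.19: descend 11111000111100 ; hops seen [H0,H4,H3,H2] ; pick H2
  Q 248.57.7.205: descend 11111000 ; hops seen [H0,H4,H3] ; pick H3
  - 64.192.0.0/12 clear@12
  + 64.203.0.0/20 (H0) depth=20
  - 248.242.0.0/16 clear@16
  + 64.203.7.80/28 (H4) depth=28
  Q 248.241.201.41: descend 11111000111100 ; hops seen [H0,H4,H3,H2] ; pick H2
  Q 64.203.7.81: descend 01000000110010110000011101010 ; hops seen [H0,H3,H4,H0,H4] ; pick H4

== LOOKUPS ==
["H4","no-route","H3","H4","H4","H4","H2","H0","H2","H2","H3","H2","H4"]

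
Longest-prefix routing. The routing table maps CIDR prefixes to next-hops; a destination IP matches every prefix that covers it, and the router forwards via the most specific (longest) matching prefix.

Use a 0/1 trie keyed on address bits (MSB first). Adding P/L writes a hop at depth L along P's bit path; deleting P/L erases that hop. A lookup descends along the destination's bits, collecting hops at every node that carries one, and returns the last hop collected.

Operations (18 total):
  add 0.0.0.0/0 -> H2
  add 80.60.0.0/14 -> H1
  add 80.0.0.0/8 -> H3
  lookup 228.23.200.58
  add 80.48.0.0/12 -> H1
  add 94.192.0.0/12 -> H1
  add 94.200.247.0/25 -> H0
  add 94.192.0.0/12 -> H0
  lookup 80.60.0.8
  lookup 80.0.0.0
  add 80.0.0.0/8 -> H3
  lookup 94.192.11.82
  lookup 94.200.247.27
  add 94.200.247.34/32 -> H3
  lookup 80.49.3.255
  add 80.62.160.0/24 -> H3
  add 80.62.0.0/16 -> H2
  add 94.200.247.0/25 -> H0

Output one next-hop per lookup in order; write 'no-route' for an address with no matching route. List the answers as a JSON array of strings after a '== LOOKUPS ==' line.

Apply in order:
  + 0.0.0.0/0 (H2) depth=0
  + 80.60.0.0/14 (H1) depth=14
  + 80.0.0.0/8 (H3) depth=8
  Q 228.23.200.58: descend ε ; hops seen [H2] ; pick H2
  + 80.48.0.0/12 (H1) depth=12
  + 94.192.0.0/12 (H1) depth=12
  + 94.200.247.0/25 (H0) depth=25
  + 94.192.0.0/12 (H0) depth=12
  Q 80.60.0.8: descend 01010000001111 ; hops seen [H2,H3,H1,H1] ; pick H1
  Q 80.0.0.0: descend 0101000000 ; hops seen [H2,H3] ; pick H3
  + 80.0.0.0/8 (H3) depth=8
  Q 94.192.11.82: descend 010111101100 ; hops seen [H2,H0] ; pick H0
  Q 94.200.247.27: descend 0101111011001000111101110 ; hops seen [H2,H0,H0] ; pick H0
  + 94.200.247.34/32 (H3) depth=32
  Q 80.49.3.255: descend 010100000011 ; hops seen [H2,H3,H1] ; pick H1
  + 80.62.160.0/24 (H3) depth=24
  + 80.62.0.0/16 (H2) depth=16
  + 94.200.247.0/25 (H0) depth=25

== LOOKUPS ==
["H2","H1","H3","H0","H0","H1"]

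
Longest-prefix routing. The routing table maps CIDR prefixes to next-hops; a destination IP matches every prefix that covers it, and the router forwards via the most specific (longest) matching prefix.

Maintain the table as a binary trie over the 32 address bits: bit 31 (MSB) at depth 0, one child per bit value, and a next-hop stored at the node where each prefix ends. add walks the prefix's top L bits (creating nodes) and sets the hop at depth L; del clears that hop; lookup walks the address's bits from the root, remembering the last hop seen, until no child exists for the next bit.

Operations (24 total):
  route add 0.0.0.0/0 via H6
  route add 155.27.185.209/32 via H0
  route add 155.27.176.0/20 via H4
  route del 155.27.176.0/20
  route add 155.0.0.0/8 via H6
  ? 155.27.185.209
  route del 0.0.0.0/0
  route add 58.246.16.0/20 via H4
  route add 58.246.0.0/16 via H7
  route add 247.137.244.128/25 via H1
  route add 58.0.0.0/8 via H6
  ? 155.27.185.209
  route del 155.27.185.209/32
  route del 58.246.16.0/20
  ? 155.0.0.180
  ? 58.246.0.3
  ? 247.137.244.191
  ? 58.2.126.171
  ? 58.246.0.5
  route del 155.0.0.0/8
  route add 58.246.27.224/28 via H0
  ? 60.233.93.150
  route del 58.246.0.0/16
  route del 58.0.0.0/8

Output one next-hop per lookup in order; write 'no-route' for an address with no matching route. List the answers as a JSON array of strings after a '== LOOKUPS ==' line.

Process each operation:
  + 0.0.0.0/0 (H6) depth=0
  + 155.27.185.209/32 (H0) depth=32
  + 155.27.176.0/20 (H4) depth=20
  - 155.27.176.0/20 clear@20
  + 155.0.0.0/8 (H6) depth=8
  lookup 155.27.185.209: bits 10011011000110111011100111010001 walk d0:H6→d1:-→d2:-→d3:-→d4:-→d5:-→d6:-→d7:-→d8:H6→d9:-→d10:-→d11:-→d12:-→d13:-→d14:-→d15:-→d16:-→d17:-→d18:-→d19:-→d20:-→d21:-→d22:-→d23:-→d24:-→d25:-→d26:-→d27:-→d28:-→d29:-→d30:-→d31:-→d32:H0 -> H0
  - 0.0.0.0/0 clear@0
  + 58.246.16.0/20 (H4) depth=20
  + 58.246.0.0/16 (H7) depth=16
  + 247.137.244.128/25 (H1) depth=25
  + 58.0.0.0/8 (H6) depth=8
  lookup 155.27.185.209: bits 10011011000110111011100111010001 walk d0:-→d1:-→d2:-→d3:-→d4:-→d5:-→d6:-→d7:-→d8:H6→d9:-→d10:-→d11:-→d12:-→d13:-→d14:-→d15:-→d16:-→d17:-→d18:-→d19:-→d20:-→d21:-→d22:-→d23:-→d24:-→d25:-→d26:-→d27:-→d28:-→d29:-→d30:-→d31:-→d32:H0 -> H0
  - 155.27.185.209/32 clear@32
  - 58.246.16.0/20 clear@20
  lookup 155.0.0.180: bits 10011011000 walk d0:-→d1:-→d2:-→d3:-→d4:-→d5:-→d6:-→d7:-→d8:H6→d9:-→d10:-→d11:- -> H6
  lookup 58.246.0.3: bits 0011101011110110000 walk d0:-→d1:-→d2:-→d3:-→d4:-→d5:-→d6:-→d7:-→d8:H6→d9:-→d10:-→d11:-→d12:-→d13:-→d14:-→d15:-→d16:H7→d17:-→d18:-→d19:- -> H7
  lookup 247.137.244.191: bits 1111011110001001111101001 walk d0:-→d1:-→d2:-→d3:-→d4:-→d5:-→d6:-→d7:-→d8:-→d9:-→d10:-→d11:-→d12:-→d13:-→d14:-→d15:-→d16:-→d17:-→d18:-→d19:-→d20:-→d21:-→d22:-→d23:-→d24:-→d25:H1 -> H1
  lookup 58.2.126.171: bits 00111010 walk d0:-→d1:-→d2:-→d3:-→d4:-→d5:-→d6:-→d7:-→d8:H6 -> H6
  lookup 58.246.0.5: bits 0011101011110110000 walk d0:-→d1:-→d2:-→d3:-→d4:-→d5:-→d6:-→d7:-→d8:H6→d9:-→d10:-→d11:-→d12:-→d13:-→d14:-→d15:-→d16:H7→d17:-→d18:-→d19:- -> H7
  - 155.0.0.0/8 clear@8
  + 58.246.27.224/28 (H0) depth=28
  lookup 60.233.93.150: bits 00111 walk d0:-→d1:-→d2:-→d3:-→d4:-→d5:- -> no-route
  - 58.246.0.0/16 clear@16
  - 58.0.0.0/8 clear@8

== LOOKUPS ==
["H0","H0","H6","H7","H1","H6","H7","no-route"]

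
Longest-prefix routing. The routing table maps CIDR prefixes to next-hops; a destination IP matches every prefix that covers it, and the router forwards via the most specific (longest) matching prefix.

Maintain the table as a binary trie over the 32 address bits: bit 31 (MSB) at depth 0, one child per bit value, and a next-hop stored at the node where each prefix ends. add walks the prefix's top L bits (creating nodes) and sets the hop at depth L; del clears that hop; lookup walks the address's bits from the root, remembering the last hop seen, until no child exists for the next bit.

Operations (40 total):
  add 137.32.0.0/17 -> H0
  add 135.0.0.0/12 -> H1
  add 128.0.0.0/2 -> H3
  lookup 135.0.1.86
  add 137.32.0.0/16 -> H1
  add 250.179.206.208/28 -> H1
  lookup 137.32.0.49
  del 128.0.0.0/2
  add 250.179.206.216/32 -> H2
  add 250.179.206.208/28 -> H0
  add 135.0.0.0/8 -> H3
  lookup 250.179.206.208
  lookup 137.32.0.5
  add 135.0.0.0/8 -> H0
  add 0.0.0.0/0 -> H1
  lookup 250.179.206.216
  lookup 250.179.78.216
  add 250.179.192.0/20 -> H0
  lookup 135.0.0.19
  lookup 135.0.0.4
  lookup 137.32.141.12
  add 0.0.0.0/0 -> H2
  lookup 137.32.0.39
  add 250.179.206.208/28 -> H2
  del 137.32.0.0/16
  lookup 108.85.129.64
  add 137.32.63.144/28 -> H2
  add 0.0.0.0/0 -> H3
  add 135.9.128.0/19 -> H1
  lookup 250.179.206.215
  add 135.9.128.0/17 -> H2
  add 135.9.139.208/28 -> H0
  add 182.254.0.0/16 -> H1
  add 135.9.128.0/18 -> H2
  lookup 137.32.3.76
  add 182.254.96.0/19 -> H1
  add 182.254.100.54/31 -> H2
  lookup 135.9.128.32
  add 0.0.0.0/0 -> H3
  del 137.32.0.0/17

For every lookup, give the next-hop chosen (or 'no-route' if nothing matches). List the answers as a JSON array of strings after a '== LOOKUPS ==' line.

Apply in order:
  + 137.32.0.0/17 (H0) depth=17
  + 135.0.0.0/12 (H1) depth=12
  + 128.0.0.0/2 (H3) depth=2
  ? 135.0.1.86  path d0:-→d1:-→d2:H3→d3:-→d4:-→d5:-→d6:-→d7:-→d8:-→d9:-→d10:-→d11:-→d12:H1  best=H1
  + 137.32.0.0/16 (H1) depth=16
  + 250.179.206.208/28 (H1) depth=28
  ? 137.32.0.49  path d0:-→d1:-→d2:H3→d3:-→d4:-→d5:-→d6:-→d7:-→d8:-→d9:-→d10:-→d11:-→d12:-→d13:-→d14:-→d15:-→d16:H1→d17:H0  best=H0
  del 128.0.0.0/2 (clear depth 2)
  + 250.179.206.216/32 (H2) depth=32
  + 250.179.206.208/28 (H0) depth=28
  + 135.0.0.0/8 (H3) depth=8
  ? 250.179.206.208  path d0:-→d1:-→d2:-→d3:-→d4:-→d5:-→d6:-→d7:-→d8:-→d9:-→d10:-→d11:-→d12:-→d13:-→d14:-→d15:-→d16:-→d17:-→d18:-→d19:-→d20:-→d21:-→d22:-→d23:-→d24:-→d25:-→d26:-→d27:-→d28:H0  best=H0
  ? 137.32.0.5  path d0:-→d1:-→d2:-→d3:-→d4:-→d5:-→d6:-→d7:-→d8:-→d9:-→d10:-→d11:-→d12:-→d13:-→d14:-→d15:-→d16:H1→d17:H0  best=H0
  + 135.0.0.0/8 (H0) depth=8
  + 0.0.0.0/0 (H1) depth=0
  ? 250.179.206.216  path d0:H1→d1:-→d2:-→d3:-→d4:-→d5:-→d6:-→d7:-→d8:-→d9:-→d10:-→d11:-→d12:-→d13:-→d14:-→d15:-→d16:-→d17:-→d18:-→d19:-→d20:-→d21:-→d22:-→d23:-→d24:-→d25:-→d26:-→d27:-→d28:H0→d29:-→d30:-→d31:-→d32:H2  best=H2
  ? 250.179.78.216  path d0:H1→d1:-→d2:-→d3:-→d4:-→d5:-→d6:-→d7:-→d8:-→d9:-→d10:-→d11:-→d12:-→d13:-→d14:-→d15:-→d16:-  best=H1
  + 250.179.192.0/20 (H0) depth=20
  ? 135.0.0.19  path d0:H1→d1:-→d2:-→d3:-→d4:-→d5:-→d6:-→d7:-→d8:H0→d9:-→d10:-→d11:-→d12:H1  best=H1
  ? 135.0.0.4  path d0:H1→d1:-→d2:-→d3:-→d4:-→d5:-→d6:-→d7:-→d8:H0→d9:-→d10:-→d11:-→d12:H1  best=H1
  ? 137.32.141.12  path d0:H1→d1:-→d2:-→d3:-→d4:-→d5:-→d6:-→d7:-→d8:-→d9:-→d10:-→d11:-→d12:-→d13:-→d14:-→d15:-→d16:H1  best=H1
  + 0.0.0.0/0 (H2) depth=0
  ? 137.32.0.39  path d0:H2→d1:-→d2:-→d3:-→d4:-→d5:-→d6:-→d7:-→d8:-→d9:-→d10:-→d11:-→d12:-→d13:-→d14:-→d15:-→d16:H1→d17:H0  best=H0
  + 250.179.206.208/28 (H2) depth=28
  del 137.32.0.0/16 (clear depth 16)
  ? 108.85.129.64  path d0:H2  best=H2
  + 137.32.63.144/28 (H2) depth=28
  + 0.0.0.0/0 (H3) depth=0
  + 135.9.128.0/19 (H1) depth=19
  ? 250.179.206.215  path d0:H3→d1:-→d2:-→d3:-→d4:-→d5:-→d6:-→d7:-→d8:-→d9:-→d10:-→d11:-→d12:-→d13:-→d14:-→d15:-→d16:-→d17:-→d18:-→d19:-→d20:H0→d21:-→d22:-→d23:-→d24:-→d25:-→d26:-→d27:-→d28:H2  best=H2
  + 135.9.128.0/17 (H2) depth=17
  + 135.9.139.208/28 (H0) depth=28
  + 182.254.0.0/16 (H1) depth=16
  + 135.9.128.0/18 (H2) depth=18
  ? 137.32.3.76  path d0:H3→d1:-→d2:-→d3:-→d4:-→d5:-→d6:-→d7:-→d8:-→d9:-→d10:-→d11:-→d12:-→d13:-→d14:-→d15:-→d16:-→d17:H0→d18:-  best=H0
  + 182.254.96.0/19 (H1) depth=19
  + 182.254.100.54/31 (H2) depth=31
  ? 135.9.128.32  path d0:H3→d1:-→d2:-→d3:-→d4:-→d5:-→d6:-→d7:-→d8:H0→d9:-→d10:-→d11:-→d12:H1→d13:-→d14:-→d15:-→d16:-→d17:H2→d18:H2→d19:H1→d20:-  best=H1
  + 0.0.0.0/0 (H3) depth=0
  del 137.32.0.0/17 (clear depth 17)

== LOOKUPS ==
["H1","H0","H0","H0","H2","H1","H1","H1","H1","H0","H2","H2","H0","H1"]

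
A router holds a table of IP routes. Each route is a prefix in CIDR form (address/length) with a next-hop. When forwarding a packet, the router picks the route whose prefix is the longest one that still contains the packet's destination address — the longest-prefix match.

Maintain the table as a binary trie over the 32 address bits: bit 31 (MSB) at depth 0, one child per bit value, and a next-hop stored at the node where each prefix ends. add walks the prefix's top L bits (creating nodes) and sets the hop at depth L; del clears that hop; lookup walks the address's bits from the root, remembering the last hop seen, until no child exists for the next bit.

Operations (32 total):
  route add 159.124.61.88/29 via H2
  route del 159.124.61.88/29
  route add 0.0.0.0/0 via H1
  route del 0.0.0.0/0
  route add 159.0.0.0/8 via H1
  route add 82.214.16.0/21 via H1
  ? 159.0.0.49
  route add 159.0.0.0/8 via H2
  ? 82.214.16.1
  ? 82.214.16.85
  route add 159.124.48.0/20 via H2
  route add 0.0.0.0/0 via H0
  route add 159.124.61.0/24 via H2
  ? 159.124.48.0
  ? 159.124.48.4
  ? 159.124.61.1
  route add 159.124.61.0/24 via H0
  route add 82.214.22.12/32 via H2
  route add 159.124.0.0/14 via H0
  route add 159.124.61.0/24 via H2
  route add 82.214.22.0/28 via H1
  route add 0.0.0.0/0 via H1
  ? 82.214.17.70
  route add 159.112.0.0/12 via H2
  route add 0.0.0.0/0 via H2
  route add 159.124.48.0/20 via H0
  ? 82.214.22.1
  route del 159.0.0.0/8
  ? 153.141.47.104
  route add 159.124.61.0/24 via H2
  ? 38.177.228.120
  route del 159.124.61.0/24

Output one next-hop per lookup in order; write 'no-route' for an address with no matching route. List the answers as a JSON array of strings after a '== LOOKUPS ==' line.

Process each operation:
  + 159.124.61.88/29 (H2) depth=29
  del 159.124.61.88/29 (clear depth 29)
  + 0.0.0.0/0 (H1) depth=0
  del 0.0.0.0/0 (clear depth 0)
  + 159.0.0.0/8 (H1) depth=8
  + 82.214.16.0/21 (H1) depth=21
  Q 159.0.0.49: descend 100111110 ; hops seen [H1] ; pick H1
  + 159.0.0.0/8 (H2) depth=8
  Q 82.214.16.1: descend 010100101101011000010 ; hops seen [H1] ; pick H1
  Q 82.214.16.85: descend 010100101101011000010 ; hops seen [H1] ; pick H1
  + 159.124.48.0/20 (H2) depth=20
  + 0.0.0.0/0 (H0) depth=0
  + 159.124.61.0/24 (H2) depth=24
  Q 159.124.48.0: descend 10011111011111000011 ; hops seen [H0,H2,H2] ; pick H2
  Q 159.124.48.4: descend 10011111011111000011 ; hops seen [H0,H2,H2] ; pick H2
  Q 159.124.61.1: descend 1001111101111100001111010 ; hops seen [H0,H2,H2,H2] ; pick H2
  + 159.124.61.0/24 (H0) depth=24
  + 82.214.22.12/32 (H2) depth=32
  + 159.124.0.0/14 (H0) depth=14
  + 159.124.61.0/24 (H2) depth=24
  + 82.214.22.0/28 (H1) depth=28
  + 0.0.0.0/0 (H1) depth=0
  Q 82.214.17.70: descend 010100101101011000010 ; hops seen [H1,H1] ; pick H1
  + 159.112.0.0/12 (H2) depth=12
  + 0.0.0.0/0 (H2) depth=0
  + 159.124.48.0/20 (H0) depth=20
  Q 82.214.22.1: descend 0101001011010110000101100000 ; hops seen [H2,H1,H1] ; pick H1
  del 159.0.0.0/8 (clear depth 8)
  Q 153.141.47.104: descend 10011 ; hops seen [H2] ; pick H2
  + 159.124.61.0/24 (H2) depth=24
  Q 38.177.228.120: descend 0 ; hops seen [H2] ; pick H2
  del 159.124.61.0/24 (clear depth 24)

== LOOKUPS ==
["H1","H1","H1","H2","H2","H2","H1","H1","H2","H2"]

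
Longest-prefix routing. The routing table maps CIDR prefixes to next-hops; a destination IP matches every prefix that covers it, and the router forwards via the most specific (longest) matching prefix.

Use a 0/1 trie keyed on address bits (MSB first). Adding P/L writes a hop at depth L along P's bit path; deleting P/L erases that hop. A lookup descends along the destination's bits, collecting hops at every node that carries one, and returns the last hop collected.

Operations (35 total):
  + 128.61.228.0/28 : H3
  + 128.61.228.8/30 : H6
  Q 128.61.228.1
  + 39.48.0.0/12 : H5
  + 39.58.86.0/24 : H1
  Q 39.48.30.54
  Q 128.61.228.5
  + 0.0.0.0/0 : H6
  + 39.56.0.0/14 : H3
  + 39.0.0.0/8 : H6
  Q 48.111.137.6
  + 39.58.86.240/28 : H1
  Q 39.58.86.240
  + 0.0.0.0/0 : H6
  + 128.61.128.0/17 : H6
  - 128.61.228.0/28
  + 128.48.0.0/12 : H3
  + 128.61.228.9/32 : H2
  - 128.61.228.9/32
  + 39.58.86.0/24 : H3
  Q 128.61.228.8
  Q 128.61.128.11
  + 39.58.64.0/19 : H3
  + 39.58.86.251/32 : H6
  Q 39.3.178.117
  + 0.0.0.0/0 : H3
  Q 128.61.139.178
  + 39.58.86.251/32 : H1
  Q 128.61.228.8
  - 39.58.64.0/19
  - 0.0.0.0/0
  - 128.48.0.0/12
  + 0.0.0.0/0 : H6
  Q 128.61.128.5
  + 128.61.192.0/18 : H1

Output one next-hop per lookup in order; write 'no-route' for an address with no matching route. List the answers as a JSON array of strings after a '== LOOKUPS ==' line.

Process each operation:
  add 128.61.228.0/28 -> H3 at depth 28
  add 128.61.228.8/30 -> H6 at depth 30
  Q 128.61.228.1: descend 1000000000111101111001000000 ; hops seen [H3] ; pick H3
  add 39.48.0.0/12 -> H5 at depth 12
  add 39.58.86.0/24 -> H1 at depth 24
  Q 39.48.30.54: descend 001001110011 ; hops seen [H5] ; pick H5
  Q 128.61.228.5: descend 1000000000111101111001000000 ; hops seen [H3] ; pick H3
  add 0.0.0.0/0 -> H6 at depth 0
  add 39.56.0.0/14 -> H3 at depth 14
  add 39.0.0.0/8 -> H6 at depth 8
  Q 48.111.137.6: descend 001 ; hops seen [H6] ; pick H6
  add 39.58.86.240/28 -> H1 at depth 28
  Q 39.58.86.240: descend 0010011100111010010101101111 ; hops seen [H6,H6,H5,H3,H1,H1] ; pick H1
  add 0.0.0.0/0 -> H6 at depth 0
  add 128.61.128.0/17 -> H6 at depth 17
  - 128.61.228.0/28 clear@28
  add 128.48.0.0/12 -> H3 at depth 12
  add 128.61.228.9/32 -> H2 at depth 32
  - 128.61.228.9/32 clear@32
  add 39.58.86.0/24 -> H3 at depth 24
  Q 128.61.228.8: descend 1000000000111101111001000000100 ; hops seen [H6,H3,H6,H6] ; pick H6
  Q 128.61.128.11: descend 10000000001111011 ; hops seen [H6,H3,H6] ; pick H6
  add 39.58.64.0/19 -> H3 at depth 19
  add 39.58.86.251/32 -> H6 at depth 32
  Q 39.3.178.117: descend 0010011100 ; hops seen [H6,H6] ; pick H6
  add 0.0.0.0/0 -> H3 at depth 0
  Q 128.61.139.178: descend 10000000001111011 ; hops seen [H3,H3,H6] ; pick H6
  add 39.58.86.251/32 -> H1 at depth 32
  Q 128.61.228.8: descend 1000000000111101111001000000100 ; hops seen [H3,H3,H6,H6] ; pick H6
  - 39.58.64.0/19 clear@19
  - 0.0.0.0/0 clear@0
  - 128.48.0.0/12 clear@12
  add 0.0.0.0/0 -> H6 at depth 0
  Q 128.61.128.5: descend 10000000001111011 ; hops seen [H6,H6] ; pick H6
  add 128.61.192.0/18 -> H1 at depth 18

== LOOKUPS ==
["H3","H5","H3","H6","H1","H6","H6","H6","H6","H6","H6"]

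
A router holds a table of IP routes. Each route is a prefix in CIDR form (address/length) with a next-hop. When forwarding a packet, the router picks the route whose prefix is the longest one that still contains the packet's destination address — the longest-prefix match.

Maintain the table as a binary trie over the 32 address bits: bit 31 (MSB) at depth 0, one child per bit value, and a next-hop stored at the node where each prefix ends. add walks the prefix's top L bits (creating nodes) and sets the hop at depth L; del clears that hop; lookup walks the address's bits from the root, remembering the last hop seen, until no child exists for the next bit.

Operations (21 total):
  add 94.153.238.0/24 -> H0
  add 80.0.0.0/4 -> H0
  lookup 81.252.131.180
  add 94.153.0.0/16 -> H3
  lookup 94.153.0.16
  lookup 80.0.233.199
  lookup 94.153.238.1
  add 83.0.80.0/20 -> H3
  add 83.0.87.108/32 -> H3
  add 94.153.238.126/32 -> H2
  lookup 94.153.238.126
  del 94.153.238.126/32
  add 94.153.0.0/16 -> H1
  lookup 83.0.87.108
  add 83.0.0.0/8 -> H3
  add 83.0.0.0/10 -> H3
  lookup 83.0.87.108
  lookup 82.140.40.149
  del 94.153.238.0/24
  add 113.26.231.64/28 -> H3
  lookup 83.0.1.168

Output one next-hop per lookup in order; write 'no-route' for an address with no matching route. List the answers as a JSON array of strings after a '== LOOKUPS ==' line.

Apply in order:
  add 94.153.238.0/24 -> H0 at depth 24
  add 80.0.0.0/4 -> H0 at depth 4
  lookup 81.252.131.180: bits 0101 walk d0:-→d1:-→d2:-→d3:-→d4:H0 -> H0
  add 94.153.0.0/16 -> H3 at depth 16
  lookup 94.153.0.16: bits 0101111010011001 walk d0:-→d1:-→d2:-→d3:-→d4:H0→d5:-→d6:-→d7:-→d8:-→d9:-→d10:-→d11:-→d12:-→d13:-→d14:-→d15:-→d16:H3 -> H3
  lookup 80.0.233.199: bits 0101 walk d0:-→d1:-→d2:-→d3:-→d4:H0 -> H0
  lookup 94.153.238.1: bits 010111101001100111101110 walk d0:-→d1:-→d2:-→d3:-→d4:H0→d5:-→d6:-→d7:-→d8:-→d9:-→d10:-→d11:-→d12:-→d13:-→d14:-→d15:-→d16:H3→d17:-→d18:-→d19:-→d20:-→d21:-→d22:-→d23:-→d24:H0 -> H0
  add 83.0.80.0/20 -> H3 at depth 20
  add 83.0.87.108/32 -> H3 at depth 32
  add 94.153.238.126/32 -> H2 at depth 32
  lookup 94.153.238.126: bits 01011110100110011110111001111110 walk d0:-→d1:-→d2:-→d3:-→d4:H0→d5:-→d6:-→d7:-→d8:-→d9:-→d10:-→d11:-→d12:-→d13:-→d14:-→d15:-→d16:H3→d17:-→d18:-→d19:-→d20:-→d21:-→d22:-→d23:-→d24:H0→d25:-→d26:-→d27:-→d28:-→d29:-→d30:-→d31:-→d32:H2 -> H2
  del 94.153.238.126/32 (clear depth 32)
  add 94.153.0.0/16 -> H1 at depth 16
  lookup 83.0.87.108: bits 01010011000000000101011101101100 walk d0:-→d1:-→d2:-→d3:-→d4:H0→d5:-→d6:-→d7:-→d8:-→d9:-→d10:-→d11:-→d12:-→d13:-→d14:-→d15:-→d16:-→d17:-→d18:-→d19:-→d20:H3→d21:-→d22:-→d23:-→d24:-→d25:-→d26:-→d27:-→d28:-→d29:-→d30:-→d31:-→d32:H3 -> H3
  add 83.0.0.0/8 -> H3 at depth 8
  add 83.0.0.0/10 -> H3 at depth 10
  lookup 83.0.87.108: bits 01010011000000000101011101101100 walk d0:-→d1:-→d2:-→d3:-→d4:H0→d5:-→d6:-→d7:-→d8:H3→d9:-→d10:H3→d11:-→d12:-→d13:-→d14:-→d15:-→d16:-→d17:-→d18:-→d19:-→d20:H3→d21:-→d22:-→d23:-→d24:-→d25:-→d26:-→d27:-→d28:-→d29:-→d30:-→d31:-→d32:H3 -> H3
  lookup 82.140.40.149: bits 0101001 walk d0:-→d1:-→d2:-→d3:-→d4:H0→d5:-→d6:-→d7:- -> H0
  del 94.153.238.0/24 (clear depth 24)
  add 113.26.231.64/28 -> H3 at depth 28
  lookup 83.0.1.168: bits 01010011000000000 walk d0:-→d1:-→d2:-→d3:-→d4:H0→d5:-→d6:-→d7:-→d8:H3→d9:-→d10:H3→d11:-→d12:-→d13:-→d14:-→d15:-→d16:-→d17:- -> H3

== LOOKUPS ==
["H0","H3","H0","H0","H2","H3","H3","H0","H3"]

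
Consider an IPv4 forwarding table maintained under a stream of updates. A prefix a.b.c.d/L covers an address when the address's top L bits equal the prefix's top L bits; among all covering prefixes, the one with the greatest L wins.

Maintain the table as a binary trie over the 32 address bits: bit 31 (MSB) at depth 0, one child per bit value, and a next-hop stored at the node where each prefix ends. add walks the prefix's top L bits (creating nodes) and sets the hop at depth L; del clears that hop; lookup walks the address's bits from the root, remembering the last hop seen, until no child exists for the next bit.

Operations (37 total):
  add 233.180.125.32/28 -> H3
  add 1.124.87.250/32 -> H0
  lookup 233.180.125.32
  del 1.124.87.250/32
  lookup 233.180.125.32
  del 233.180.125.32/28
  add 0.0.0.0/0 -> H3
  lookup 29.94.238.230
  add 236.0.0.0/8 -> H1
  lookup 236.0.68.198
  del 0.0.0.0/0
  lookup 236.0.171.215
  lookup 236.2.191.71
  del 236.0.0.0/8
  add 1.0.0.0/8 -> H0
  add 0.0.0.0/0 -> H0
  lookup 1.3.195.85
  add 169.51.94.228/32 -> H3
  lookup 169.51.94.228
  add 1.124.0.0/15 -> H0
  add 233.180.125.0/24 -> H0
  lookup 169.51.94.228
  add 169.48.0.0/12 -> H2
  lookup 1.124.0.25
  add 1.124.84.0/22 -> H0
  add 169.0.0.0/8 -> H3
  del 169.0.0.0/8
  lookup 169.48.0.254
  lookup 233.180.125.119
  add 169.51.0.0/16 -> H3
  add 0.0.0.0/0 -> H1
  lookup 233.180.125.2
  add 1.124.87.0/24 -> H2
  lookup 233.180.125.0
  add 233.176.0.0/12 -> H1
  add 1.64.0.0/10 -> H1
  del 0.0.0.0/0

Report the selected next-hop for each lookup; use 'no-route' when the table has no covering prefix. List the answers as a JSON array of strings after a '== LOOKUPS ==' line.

Process each operation:
  add 233.180.125.32/28 -> H3 at depth 28
  add 1.124.87.250/32 -> H0 at depth 32
  Q 233.180.125.32: descend 1110100110110100011111010010 ; hops seen [H3] ; pick H3
  - 1.124.87.250/32 clear@32
  Q 233.180.125.32: descend 1110100110110100011111010010 ; hops seen [H3] ; pick H3
  - 233.180.125.32/28 clear@28
  add 0.0.0.0/0 -> H3 at depth 0
  Q 29.94.238.230: descend 000 ; hops seen [H3] ; pick H3
  add 236.0.0.0/8 -> H1 at depth 8
  Q 236.0.68.198: descend 11101100 ; hops seen [H3,H1] ; pick H1
  - 0.0.0.0/0 clear@0
  Q 236.0.171.215: descend 11101100 ; hops seen [H1] ; pick H1
  Q 236.2.191.71: descend 11101100 ; hops seen [H1] ; pick H1
  - 236.0.0.0/8 clear@8
  add 1.0.0.0/8 -> H0 at depth 8
  add 0.0.0.0/0 -> H0 at depth 0
  Q 1.3.195.85: descend 000000010 ; hops seen [H0,H0] ; pick H0
  add 169.51.94.228/32 -> H3 at depth 32
  Q 169.51.94.228: descend 10101001001100110101111011100100 ; hops seen [H0,H3] ; pick H3
  add 1.124.0.0/15 -> H0 at depth 15
  add 233.180.125.0/24 -> H0 at depth 24
  Q 169.51.94.228: descend 10101001001100110101111011100100 ; hops seen [H0,H3] ; pick H3
  add 169.48.0.0/12 -> H2 at depth 12
  Q 1.124.0.25: descend 00000001011111000 ; hops seen [H0,H0,H0] ; pick H0
  add 1.124.84.0/22 -> H0 at depth 22
  add 169.0.0.0/8 -> H3 at depth 8
  - 169.0.0.0/8 clear@8
  Q 169.48.0.254: descend 10101001001100 ; hops seen [H0,H2] ; pick H2
  Q 233.180.125.119: descend 1110100110110100011111010 ; hops seen [H0,H0] ; pick H0
  add 169.51.0.0/16 -> H3 at depth 16
  add 0.0.0.0/0 -> H1 at depth 0
  Q 233.180.125.2: descend 11101001101101000111110100 ; hops seen [H1,H0] ; pick H0
  add 1.124.87.0/24 -> H2 at depth 24
  Q 233.180.125.0: descend 11101001101101000111110100 ; hops seen [H1,H0] ; pick H0
  add 233.176.0.0/12 -> H1 at depth 12
  add 1.64.0.0/10 -> H1 at depth 10
  - 0.0.0.0/0 clear@0

== LOOKUPS ==
["H3","H3","H3","H1","H1","H1","H0","H3","H3","H0","H2","H0","H0","H0"]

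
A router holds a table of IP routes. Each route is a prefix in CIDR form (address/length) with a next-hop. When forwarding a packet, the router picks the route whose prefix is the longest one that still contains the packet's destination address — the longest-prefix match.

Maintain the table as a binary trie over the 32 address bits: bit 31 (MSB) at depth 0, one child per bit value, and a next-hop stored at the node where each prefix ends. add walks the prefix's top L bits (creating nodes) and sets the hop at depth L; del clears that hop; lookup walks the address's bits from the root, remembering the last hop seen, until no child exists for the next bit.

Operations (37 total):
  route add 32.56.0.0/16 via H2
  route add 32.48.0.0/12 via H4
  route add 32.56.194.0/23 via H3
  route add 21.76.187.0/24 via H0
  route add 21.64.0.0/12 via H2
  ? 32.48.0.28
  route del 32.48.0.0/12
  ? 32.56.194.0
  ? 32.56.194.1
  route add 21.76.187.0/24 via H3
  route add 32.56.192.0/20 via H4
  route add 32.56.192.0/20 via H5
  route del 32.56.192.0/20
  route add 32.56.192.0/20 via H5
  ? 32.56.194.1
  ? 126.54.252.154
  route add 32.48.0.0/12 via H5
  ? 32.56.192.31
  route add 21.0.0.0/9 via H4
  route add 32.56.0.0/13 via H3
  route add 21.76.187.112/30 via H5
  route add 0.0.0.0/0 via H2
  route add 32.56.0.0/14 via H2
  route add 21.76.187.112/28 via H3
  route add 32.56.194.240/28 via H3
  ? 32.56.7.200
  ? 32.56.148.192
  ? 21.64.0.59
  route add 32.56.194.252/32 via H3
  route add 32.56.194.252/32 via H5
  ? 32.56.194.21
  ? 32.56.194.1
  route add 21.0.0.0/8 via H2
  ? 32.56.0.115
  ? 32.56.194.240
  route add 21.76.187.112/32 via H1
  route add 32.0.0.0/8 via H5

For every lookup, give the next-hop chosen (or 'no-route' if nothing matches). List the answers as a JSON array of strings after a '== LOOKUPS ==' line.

Apply in order:
  add 32.56.0.0/16 -> H2 at depth 16
  add 32.48.0.0/12 -> H4 at depth 12
  add 32.56.194.0/23 -> H3 at depth 23
  add 21.76.187.0/24 -> H0 at depth 24
  add 21.64.0.0/12 -> H2 at depth 12
  ? 32.48.0.28  path d0:-→d1:-→d2:-→d3:-→d4:-→d5:-→d6:-→d7:-→d8:-→d9:-→d10:-→d11:-→d12:H4  best=H4
  - 32.48.0.0/12 clear@12
  ? 32.56.194.0  path d0:-→d1:-→d2:-→d3:-→d4:-→d5:-→d6:-→d7:-→d8:-→d9:-→d10:-→d11:-→d12:-→d13:-→d14:-→d15:-→d16:H2→d17:-→d18:-→d19:-→d20:-→d21:-→d22:-→d23:H3  best=H3
  ? 32.56.194.1  path d0:-→d1:-→d2:-→d3:-→d4:-→d5:-→d6:-→d7:-→d8:-→d9:-→d10:-→d11:-→d12:-→d13:-→d14:-→d15:-→d16:H2→d17:-→d18:-→d19:-→d20:-→d21:-→d22:-→d23:H3  best=H3
  add 21.76.187.0/24 -> H3 at depth 24
  add 32.56.192.0/20 -> H4 at depth 20
  add 32.56.192.0/20 -> H5 at depth 20
  - 32.56.192.0/20 clear@20
  add 32.56.192.0/20 -> H5 at depth 20
  ? 32.56.194.1  path d0:-→d1:-→d2:-→d3:-→d4:-→d5:-→d6:-→d7:-→d8:-→d9:-→d10:-→d11:-→d12:-→d13:-→d14:-→d15:-→d16:H2→d17:-→d18:-→d19:-→d20:H5→d21:-→d22:-→d23:H3  best=H3
  ? 126.54.252.154  path d0:-→d1:-  best=no-route
  add 32.48.0.0/12 -> H5 at depth 12
  ? 32.56.192.31  path d0:-→d1:-→d2:-→d3:-→d4:-→d5:-→d6:-→d7:-→d8:-→d9:-→d10:-→d11:-→d12:H5→d13:-→d14:-→d15:-→d16:H2→d17:-→d18:-→d19:-→d20:H5→d21:-→d22:-  best=H5
  add 21.0.0.0/9 -> H4 at depth 9
  add 32.56.0.0/13 -> H3 at depth 13
  add 21.76.187.112/30 -> H5 at depth 30
  add 0.0.0.0/0 -> H2 at depth 0
  add 32.56.0.0/14 -> H2 at depth 14
  add 21.76.187.112/28 -> H3 at depth 28
  add 32.56.194.240/28 -> H3 at depth 28
  ? 32.56.7.200  path d0:H2→d1:-→d2:-→d3:-→d4:-→d5:-→d6:-→d7:-→d8:-→d9:-→d10:-→d11:-→d12:H5→d13:H3→d14:H2→d15:-→d16:H2  best=H2
  ? 32.56.148.192  path d0:H2→d1:-→d2:-→d3:-→d4:-→d5:-→d6:-→d7:-→d8:-→d9:-→d10:-→d11:-→d12:H5→d13:H3→d14:H2→d15:-→d16:H2→d17:-  best=H2
  ? 21.64.0.59  path d0:H2→d1:-→d2:-→d3:-→d4:-→d5:-→d6:-→d7:-→d8:-→d9:H4→d10:-→d11:-→d12:H2  best=H2
  add 32.56.194.252/32 -> H3 at depth 32
  add 32.56.194.252/32 -> H5 at depth 32
  ? 32.56.194.21  path d0:H2→d1:-→d2:-→d3:-→d4:-→d5:-→d6:-→d7:-→d8:-→d9:-→d10:-→d11:-→d12:H5→d13:H3→d14:H2→d15:-→d16:H2→d17:-→d18:-→d19:-→d20:H5→d21:-→d22:-→d23:H3→d24:-  best=H3
  ? 32.56.194.1  path d0:H2→d1:-→d2:-→d3:-→d4:-→d5:-→d6:-→d7:-→d8:-→d9:-→d10:-→d11:-→d12:H5→d13:H3→d14:H2→d15:-→d16:H2→d17:-→d18:-→d19:-→d20:H5→d21:-→d22:-→d23:H3→d24:-  best=H3
  add 21.0.0.0/8 -> H2 at depth 8
  ? 32.56.0.115  path d0:H2→d1:-→d2:-→d3:-→d4:-→d5:-→d6:-→d7:-→d8:-→d9:-→d10:-→d11:-→d12:H5→d13:H3→d14:H2→d15:-→d16:H2  best=H2
  ? 32.56.194.240  path d0:H2→d1:-→d2:-→d3:-→d4:-→d5:-→d6:-→d7:-→d8:-→d9:-→d10:-→d11:-→d12:H5→d13:H3→d14:H2→d15:-→d16:H2→d17:-→d18:-→d19:-→d20:H5→d21:-→d22:-→d23:H3→d24:-→d25:-→d26:-→d27:-→d28:H3  best=H3
  add 21.76.187.112/32 -> H1 at depth 32
  add 32.0.0.0/8 -> H5 at depth 8

== LOOKUPS ==
["H4","H3","H3","H3","no-route","H5","H2","H2","H2","H3","H3","H2","H3"]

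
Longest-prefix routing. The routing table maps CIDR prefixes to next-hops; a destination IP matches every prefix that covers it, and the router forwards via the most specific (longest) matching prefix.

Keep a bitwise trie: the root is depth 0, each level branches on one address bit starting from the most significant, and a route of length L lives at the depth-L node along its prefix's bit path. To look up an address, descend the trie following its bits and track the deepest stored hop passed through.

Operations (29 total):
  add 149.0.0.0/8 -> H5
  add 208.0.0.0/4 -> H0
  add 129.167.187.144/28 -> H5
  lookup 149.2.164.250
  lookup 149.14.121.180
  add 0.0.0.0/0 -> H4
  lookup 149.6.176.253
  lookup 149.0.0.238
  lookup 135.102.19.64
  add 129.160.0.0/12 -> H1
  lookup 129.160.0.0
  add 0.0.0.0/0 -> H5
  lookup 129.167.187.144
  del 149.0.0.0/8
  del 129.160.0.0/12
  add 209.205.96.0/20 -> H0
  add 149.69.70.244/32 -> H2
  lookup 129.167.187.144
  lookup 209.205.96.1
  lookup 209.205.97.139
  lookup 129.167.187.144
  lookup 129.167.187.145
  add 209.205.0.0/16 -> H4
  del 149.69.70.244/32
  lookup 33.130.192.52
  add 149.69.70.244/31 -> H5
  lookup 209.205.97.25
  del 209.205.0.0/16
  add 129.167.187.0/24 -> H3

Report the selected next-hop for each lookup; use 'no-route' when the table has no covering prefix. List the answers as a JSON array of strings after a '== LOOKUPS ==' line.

Process each operation:
  add 149.0.0.0/8 -> H5 at depth 8
  add 208.0.0.0/4 -> H0 at depth 4
  add 129.167.187.144/28 -> H5 at depth 28
  Q 149.2.164.250: descend 10010101 ; hops seen [H5] ; pick H5
  Q 149.14.121.180: descend 10010101 ; hops seen [H5] ; pick H5
  add 0.0.0.0/0 -> H4 at depth 0
  Q 149.6.176.253: descend 10010101 ; hops seen [H4,H5] ; pick H5
  Q 149.0.0.238: descend 10010101 ; hops seen [H4,H5] ; pick H5
  Q 135.102.19.64: descend 10000 ; hops seen [H4] ; pick H4
  add 129.160.0.0/12 -> H1 at depth 12
  Q 129.160.0.0: descend 1000000110100 ; hops seen [H4,H1] ; pick H1
  add 0.0.0.0/0 -> H5 at depth 0
  Q 129.167.187.144: descend 1000000110100111101110111001 ; hops seen [H5,H1,H5] ; pick H5
  del 149.0.0.0/8 (clear depth 8)
  del 129.160.0.0/12 (clear depth 12)
  add 209.205.96.0/20 -> H0 at depth 20
  add 149.69.70.244/32 -> H2 at depth 32
  Q 129.167.187.144: descend 1000000110100111101110111001 ; hops seen [H5,H5] ; pick H5
  Q 209.205.96.1: descend 11010001110011010110 ; hops seen [H5,H0,H0] ; pick H0
  Q 209.205.97.139: descend 11010001110011010110 ; hops seen [H5,H0,H0] ; pick H0
  Q 129.167.187.144: descend 1000000110100111101110111001 ; hops seen [H5,H5] ; pick H5
  Q 129.167.187.145: descend 1000000110100111101110111001 ; hops seen [H5,H5] ; pick H5
  add 209.205.0.0/16 -> H4 at depth 16
  del 149.69.70.244/32 (clear depth 32)
  Q 33.130.192.52: descend ε ; hops seen [H5] ; pick H5
  add 149.69.70.244/31 -> H5 at depth 31
  Q 209.205.97.25: descend 11010001110011010110 ; hops seen [H5,H0,H4,H0] ; pick H0
  del 209.205.0.0/16 (clear depth 16)
  add 129.167.187.0/24 -> H3 at depth 24

== LOOKUPS ==
["H5","H5","H5","H5","H4","H1","H5","H5","H0","H0","H5","H5","H5","H0"]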